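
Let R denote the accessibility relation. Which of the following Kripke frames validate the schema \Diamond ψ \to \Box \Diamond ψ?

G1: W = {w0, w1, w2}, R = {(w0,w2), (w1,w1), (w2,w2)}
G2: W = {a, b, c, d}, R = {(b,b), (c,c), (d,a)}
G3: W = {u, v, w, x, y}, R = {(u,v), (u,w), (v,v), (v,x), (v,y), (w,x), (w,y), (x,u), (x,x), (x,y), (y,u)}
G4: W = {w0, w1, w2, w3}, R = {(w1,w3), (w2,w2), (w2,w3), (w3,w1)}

This is the axiom for the Euclidean property; its first-order frame correspondent is \forall x \forall y \forall z (Rxy \wedge Rxz \to Ryz).
G1: satisfies the condition.
G2: fails — Rda and Rda but not Raa.
G3: fails — Ruv and Ruw but not Rvw.
G4: fails — Rw1w3 and Rw1w3 but not Rw3w3.
Valid on: G1.

G1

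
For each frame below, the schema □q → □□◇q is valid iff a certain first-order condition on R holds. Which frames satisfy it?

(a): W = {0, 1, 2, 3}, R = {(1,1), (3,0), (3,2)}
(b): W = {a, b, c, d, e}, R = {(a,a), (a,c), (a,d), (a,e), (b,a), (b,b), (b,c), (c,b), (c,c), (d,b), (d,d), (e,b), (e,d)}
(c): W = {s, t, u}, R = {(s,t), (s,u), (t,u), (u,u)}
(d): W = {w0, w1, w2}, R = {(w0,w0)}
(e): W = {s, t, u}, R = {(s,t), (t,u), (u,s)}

The schema corresponds to a generalized confluence (Geach) condition: ∀x ∀z (xR²z → ∃w (xRw ∧ zRw)).
(a): holds.
(b): holds.
(c): holds.
(d): holds.
(e): fails — sR²u but no w with sRw and uRw.
Valid on: (a), (b), (c), (d).

(a), (b), (c), (d)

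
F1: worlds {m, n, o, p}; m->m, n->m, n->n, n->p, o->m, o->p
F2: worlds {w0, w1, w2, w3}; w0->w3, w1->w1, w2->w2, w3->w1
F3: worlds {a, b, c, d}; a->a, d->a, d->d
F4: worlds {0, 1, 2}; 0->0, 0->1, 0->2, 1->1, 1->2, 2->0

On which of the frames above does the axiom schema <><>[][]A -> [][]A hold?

F2, F4

This is the axiom for a generalized confluence (Geach) condition; its first-order frame correspondent is forall x forall y forall z ((x R^2 y & x R^2 z) -> exists w (y R^2 w & z = w)).
F1: fails — nR²m, nR²n but no w with mR²w and n=w.
F2: condition met.
F3: fails — dR²a, dR²d but no w with aR²w and d=w.
F4: condition met.
Valid on: F2, F4.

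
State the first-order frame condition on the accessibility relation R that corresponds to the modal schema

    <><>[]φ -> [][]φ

This is a Sahlqvist (Geach-type) schema ◇^2□^1φ → □^2◇^0φ.
Minimal-valuation argument: fix x; take any y with xR^2y and any z with xR^2z. Set V(φ) to the set of worlds R-reachable from y in exactly 1 step. Then □^1φ holds at y, so the antecedent holds at x; validity forces ◇^0φ at z, giving a w with zR^0w and yR^1w.
First-order correspondent: forall x forall y forall z ((x R^2 y & x R^2 z) -> exists w (yRw & z = w)).

forall x forall y forall z ((x R^2 y & x R^2 z) -> exists w (yRw & z = w))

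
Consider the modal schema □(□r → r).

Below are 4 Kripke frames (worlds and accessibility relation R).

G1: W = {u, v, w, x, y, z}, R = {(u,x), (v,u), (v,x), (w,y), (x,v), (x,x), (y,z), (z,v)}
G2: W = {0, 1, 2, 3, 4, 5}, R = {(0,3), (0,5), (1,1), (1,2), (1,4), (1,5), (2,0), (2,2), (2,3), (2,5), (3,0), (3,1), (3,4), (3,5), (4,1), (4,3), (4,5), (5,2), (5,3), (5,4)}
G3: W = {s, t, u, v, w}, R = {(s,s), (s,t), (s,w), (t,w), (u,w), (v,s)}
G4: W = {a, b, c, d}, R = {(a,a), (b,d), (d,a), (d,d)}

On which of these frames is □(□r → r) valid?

This is the axiom for shift-reflexivity; its first-order frame correspondent is ∀x ∀y (Rxy → Ryy).
G1: fails — Rvu but not Ruu.
G2: fails — R34 but not R44.
G3: fails — Ruw but not Rww.
G4: condition met.
Valid on: G4.

G4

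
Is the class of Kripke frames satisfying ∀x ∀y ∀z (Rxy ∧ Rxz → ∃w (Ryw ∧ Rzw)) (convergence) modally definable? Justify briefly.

Yes, by ◇□q → □◇q

The condition is convergence. A defining modal formula is ◇□q → □◇q.
Suppose ◇□q→□◇q is valid. Take Rxy, Rxz and set V(q)={w : Ryw}. Then □q at y so ◇□q at x, so □◇q at x, so ◇q at z, giving w with Rzw and Ryw.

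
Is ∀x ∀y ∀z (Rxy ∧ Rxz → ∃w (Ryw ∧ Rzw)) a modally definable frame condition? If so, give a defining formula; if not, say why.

The condition is convergence. A defining modal formula is ◇□r → □◇r.
Suppose ◇□r→□◇r is valid. Take Rxy, Rxz and set V(r)={w : Ryw}. Then □r at y so ◇□r at x, so □◇r at x, so ◇r at z, giving w with Rzw and Ryw.

Yes, by ◇□r → □◇r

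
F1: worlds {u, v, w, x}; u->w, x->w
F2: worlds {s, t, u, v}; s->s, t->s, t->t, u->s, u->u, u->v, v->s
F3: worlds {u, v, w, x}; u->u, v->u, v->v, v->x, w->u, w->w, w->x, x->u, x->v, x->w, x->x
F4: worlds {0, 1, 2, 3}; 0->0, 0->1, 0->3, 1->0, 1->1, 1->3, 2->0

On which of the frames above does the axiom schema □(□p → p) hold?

The schema corresponds to shift-reflexivity: ∀x ∀y (Rxy → Ryy).
F1: fails — Rxw but not Rww.
F2: fails — Ruv but not Rvv.
F3: satisfies the condition.
F4: fails — R03 but not R33.
Valid on: F3.

F3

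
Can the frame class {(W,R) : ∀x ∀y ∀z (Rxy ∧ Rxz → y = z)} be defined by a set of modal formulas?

This is a Sahlqvist condition; the CD axiom ◇q → □q defines it.
Suppose ◇q→□q is valid. Take Rxy, Rxz and set V(q)={y}. Then ◇q at x, so □q at x, so q at z, i.e. z=y.

Yes, by ◇q → □q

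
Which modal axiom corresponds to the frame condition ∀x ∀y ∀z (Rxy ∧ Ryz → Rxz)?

A defining formula is □s → □□s (the 4 axiom).

□s → □□s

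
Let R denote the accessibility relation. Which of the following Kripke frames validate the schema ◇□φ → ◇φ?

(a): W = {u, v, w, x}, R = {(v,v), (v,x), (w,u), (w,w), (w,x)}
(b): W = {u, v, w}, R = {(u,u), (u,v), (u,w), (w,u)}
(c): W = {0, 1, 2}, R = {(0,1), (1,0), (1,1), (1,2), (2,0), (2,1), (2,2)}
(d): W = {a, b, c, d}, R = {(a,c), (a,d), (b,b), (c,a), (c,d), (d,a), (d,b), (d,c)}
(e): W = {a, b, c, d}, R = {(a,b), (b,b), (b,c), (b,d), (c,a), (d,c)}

(c), (d)

Frame correspondent (Sahlqvist): ∀x ∀y (xRy → ∃w (yRw ∧ xRw)) — i.e. a generalized confluence (Geach) condition.
(a): fails — vRx but no t with xRt and vRt.
(b): fails — uRv but no t with vRt and uRt.
(c): holds.
(d): holds.
(e): fails — bRc but no w with cRw and bRw.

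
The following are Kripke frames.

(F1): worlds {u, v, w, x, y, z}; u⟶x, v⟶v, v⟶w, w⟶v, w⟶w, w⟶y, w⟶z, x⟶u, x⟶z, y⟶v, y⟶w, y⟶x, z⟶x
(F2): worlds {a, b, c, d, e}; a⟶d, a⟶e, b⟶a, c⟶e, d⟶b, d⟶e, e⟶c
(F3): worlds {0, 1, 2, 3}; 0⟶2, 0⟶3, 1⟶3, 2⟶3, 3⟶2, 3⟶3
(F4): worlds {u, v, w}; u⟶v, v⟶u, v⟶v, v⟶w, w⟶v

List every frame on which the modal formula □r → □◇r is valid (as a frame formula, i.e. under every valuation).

(F3), (F4)

This is the axiom for a generalized confluence (Geach) condition; its first-order frame correspondent is ∀x ∀z (xRz → ∃w (xRw ∧ zRw)).
(F1): fails — uRx but no t with uRt and xRt.
(F2): fails — aRe but no w with aRw and eRw.
(F3): ✓.
(F4): ✓.
Valid on: (F3), (F4).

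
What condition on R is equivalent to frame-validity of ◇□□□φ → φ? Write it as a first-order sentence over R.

∀x ∀y (xRy → ∃w (yR³w ∧ x = w))

This is a Sahlqvist (Geach-type) schema ◇^1□^3φ → □^0◇^0φ.
First-order correspondent: ∀x ∀y (xRy → ∃w (yR³w ∧ x = w)).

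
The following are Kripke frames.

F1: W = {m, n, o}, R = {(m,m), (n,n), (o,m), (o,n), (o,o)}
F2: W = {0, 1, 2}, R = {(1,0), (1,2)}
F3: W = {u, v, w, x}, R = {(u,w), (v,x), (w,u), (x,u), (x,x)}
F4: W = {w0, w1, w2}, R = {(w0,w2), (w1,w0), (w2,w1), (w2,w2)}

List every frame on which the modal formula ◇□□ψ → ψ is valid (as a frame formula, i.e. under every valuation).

Frame correspondent (Sahlqvist): ∀x ∀y (xRy → ∃w (yR²w ∧ x = w)) — i.e. a generalized confluence (Geach) condition.
F1: fails — oRm but no w with mR²w and o=w.
F2: fails — 1R0 but no w with 0R²w and 1=w.
F3: fails — uRw but no t with wR²t and u=t.
F4: condition met.

F4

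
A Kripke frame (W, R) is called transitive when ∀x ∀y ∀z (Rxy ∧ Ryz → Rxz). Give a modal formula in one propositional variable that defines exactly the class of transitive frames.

The condition is transitivity. The 4 schema □ψ → □□ψ defines it.

□ψ → □□ψ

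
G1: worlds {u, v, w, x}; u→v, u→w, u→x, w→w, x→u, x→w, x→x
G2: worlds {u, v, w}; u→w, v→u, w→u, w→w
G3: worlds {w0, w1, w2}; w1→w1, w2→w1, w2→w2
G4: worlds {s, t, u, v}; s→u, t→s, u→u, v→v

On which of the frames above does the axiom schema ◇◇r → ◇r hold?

This is the axiom for transitivity; its first-order frame correspondent is ∀x ∀y ∀z (Rxy ∧ Ryz → Rxz).
G1: fails — Rxu and Ruv but not Rxv.
G2: fails — Rvu and Ruw but not Rvw.
G3: holds.
G4: fails — Rts and Rsu but not Rtu.

G3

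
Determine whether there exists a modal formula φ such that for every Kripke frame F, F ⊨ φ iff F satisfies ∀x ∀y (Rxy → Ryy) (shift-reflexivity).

Yes — defined by □(□p → p)

Yes: it is shift-reflexivity, defined by the T□ schema □(□p → p).
Suppose □(□p→p) is valid. Take Rxy and set V(p)={w : Ryw}. Then at y, □p holds; since □(□p→p) at x, □p→p at y, so p at y, i.e. Ryy.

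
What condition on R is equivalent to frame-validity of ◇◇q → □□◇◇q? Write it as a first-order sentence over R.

∀x ∀y ∀z ((xR²y ∧ xR²z) → ∃w (y = w ∧ zR²w))

This is a Sahlqvist (Geach-type) schema ◇^2□^0q → □^2◇^2q.
First-order correspondent: ∀x ∀y ∀z ((xR²y ∧ xR²z) → ∃w (y = w ∧ zR²w)).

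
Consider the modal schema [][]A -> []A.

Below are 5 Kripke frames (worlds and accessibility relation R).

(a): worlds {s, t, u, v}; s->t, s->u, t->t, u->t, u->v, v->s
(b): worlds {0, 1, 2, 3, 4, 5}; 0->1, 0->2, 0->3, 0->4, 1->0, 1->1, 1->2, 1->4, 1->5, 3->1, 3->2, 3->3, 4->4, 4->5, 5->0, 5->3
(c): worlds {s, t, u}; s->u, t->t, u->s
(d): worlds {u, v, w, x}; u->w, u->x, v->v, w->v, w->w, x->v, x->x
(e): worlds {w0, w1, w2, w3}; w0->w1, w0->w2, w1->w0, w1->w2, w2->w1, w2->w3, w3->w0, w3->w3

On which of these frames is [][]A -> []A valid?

Frame correspondent (Sahlqvist): forall x forall y (Rxy -> exists z (Rxz & Rzy)) — i.e. density.
(a): fails — Ruv but no z with Ruz and Rzv.
(b): fails — R50 but no z with R5z and Rz0.
(c): fails — Rsu but no z with Rsz and Rzu.
(d): satisfies the condition.
(e): fails — Rw1w0 but no z with Rw1z and Rzw0.

(d)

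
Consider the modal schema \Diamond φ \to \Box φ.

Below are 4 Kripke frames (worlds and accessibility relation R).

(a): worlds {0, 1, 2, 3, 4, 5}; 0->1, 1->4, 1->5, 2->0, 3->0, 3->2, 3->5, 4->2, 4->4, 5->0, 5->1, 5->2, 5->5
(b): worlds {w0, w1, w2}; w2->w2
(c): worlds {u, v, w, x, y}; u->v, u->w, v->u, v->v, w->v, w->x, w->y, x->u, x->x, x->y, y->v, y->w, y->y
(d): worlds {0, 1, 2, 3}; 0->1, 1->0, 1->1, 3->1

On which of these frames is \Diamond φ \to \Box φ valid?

Frame correspondent (Sahlqvist): \forall x \forall y \forall z (Rxy \wedge Rxz \to y = z) — i.e. partial functionality.
(a): fails — 1 sees both 4 and 5.
(b): satisfies the condition.
(c): fails — u sees both v and w.
(d): fails — 1 sees both 0 and 1.
Valid on: (b).

(b)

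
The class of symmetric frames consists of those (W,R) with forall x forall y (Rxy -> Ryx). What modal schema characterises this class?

r → □◇r

A defining formula is r → □◇r (the B axiom).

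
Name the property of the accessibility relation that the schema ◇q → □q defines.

partial functionality: ∀x ∀y ∀z (Rxy ∧ Rxz → y = z)

Suppose ◇q→□q is valid. Take Rxy, Rxz and set V(q)={y}. Then ◇q at x, so □q at x, so q at z, i.e. z=y.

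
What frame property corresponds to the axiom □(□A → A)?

shift-reflexivity

Suppose □(□A→A) is valid. Take Rxy and set V(A)={w : Ryw}. Then at y, □A holds; since □(□A→A) at x, □A→A at y, so A at y, i.e. Ryy.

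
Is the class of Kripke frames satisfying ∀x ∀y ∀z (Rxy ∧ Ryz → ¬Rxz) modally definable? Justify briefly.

Any modally definable frame class is closed under surjective bounded morphisms.
The 7-cycle (worlds 0,1,2,3,4,5,6 with 0→1→2→3→4→5→6→0) is intransitive. Mapping every world to a single reflexive point • is a surjective bounded morphism; the reflexive point is not intransitive (R••∧R•• but R••).
So the class is not modally definable.

No — not modally definable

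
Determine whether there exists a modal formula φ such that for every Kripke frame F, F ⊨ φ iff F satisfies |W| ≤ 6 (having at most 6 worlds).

Any modally definable frame class is closed under disjoint unions.
Any modal formula valid on each of 7 disjoint one-world frames is valid on their disjoint union (validity is preserved under disjoint unions). Each one-world frame has |W|=1≤6, but the union has |W|=7.
So the class is not modally definable.

No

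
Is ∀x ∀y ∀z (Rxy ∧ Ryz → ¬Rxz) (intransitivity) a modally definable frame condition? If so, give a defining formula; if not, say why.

Not definable by any modal formula

Modal frame validity is preserved under surjective bounded morphisms.
The 3-cycle (worlds 0,1,2 with 0→1→2→0) is intransitive. Mapping every world to a single reflexive point • is a surjective bounded morphism; the reflexive point is not intransitive (R••∧R•• but R••).
So no modal formula (or set of formulas) defines exactly the intransitive frames.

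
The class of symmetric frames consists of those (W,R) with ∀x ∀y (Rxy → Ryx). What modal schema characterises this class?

s → □◇s

The condition is symmetry. The B schema s → □◇s defines it.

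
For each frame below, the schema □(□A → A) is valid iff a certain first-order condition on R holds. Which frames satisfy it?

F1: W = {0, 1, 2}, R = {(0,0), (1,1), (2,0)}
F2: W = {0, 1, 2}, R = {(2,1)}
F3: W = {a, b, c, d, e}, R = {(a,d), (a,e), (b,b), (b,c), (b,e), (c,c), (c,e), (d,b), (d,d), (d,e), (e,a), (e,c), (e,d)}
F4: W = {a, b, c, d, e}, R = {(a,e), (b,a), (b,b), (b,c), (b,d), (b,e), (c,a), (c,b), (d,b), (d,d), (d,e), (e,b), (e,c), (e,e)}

F1

This is the axiom for shift-reflexivity; its first-order frame correspondent is ∀x ∀y (Rxy → Ryy).
F1: holds.
F2: fails — R21 but not R11.
F3: fails — Rea but not Raa.
F4: fails — Rbc but not Rcc.
Valid on: F1.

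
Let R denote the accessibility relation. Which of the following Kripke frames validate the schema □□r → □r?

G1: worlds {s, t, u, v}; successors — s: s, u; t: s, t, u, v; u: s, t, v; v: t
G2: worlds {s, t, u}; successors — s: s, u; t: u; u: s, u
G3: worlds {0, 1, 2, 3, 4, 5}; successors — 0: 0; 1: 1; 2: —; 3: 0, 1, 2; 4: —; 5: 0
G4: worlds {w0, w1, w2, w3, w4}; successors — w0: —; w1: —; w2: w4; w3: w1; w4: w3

G1, G2

This is the axiom for density; its first-order frame correspondent is ∀x ∀y (Rxy → ∃z (Rxz ∧ Rzy)).
G1: ✓.
G2: ✓.
G3: fails — R32 but no z with R3z and Rz2.
G4: fails — Rw2w4 but no z with Rw2z and Rzw4.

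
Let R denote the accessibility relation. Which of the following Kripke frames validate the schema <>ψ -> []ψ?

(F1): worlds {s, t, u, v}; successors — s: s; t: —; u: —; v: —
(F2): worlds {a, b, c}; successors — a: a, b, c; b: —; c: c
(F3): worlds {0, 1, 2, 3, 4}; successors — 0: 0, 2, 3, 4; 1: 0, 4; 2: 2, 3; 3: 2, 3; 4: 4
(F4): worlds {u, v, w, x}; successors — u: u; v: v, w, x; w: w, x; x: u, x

(F1)

Frame correspondent (Sahlqvist): forall x forall y forall z (Rxy & Rxz -> y = z) — i.e. partial functionality.
(F1): satisfies the condition.
(F2): fails — a sees both a and b.
(F3): fails — 0 sees both 0 and 2.
(F4): fails — v sees both v and w.
Valid on: (F1).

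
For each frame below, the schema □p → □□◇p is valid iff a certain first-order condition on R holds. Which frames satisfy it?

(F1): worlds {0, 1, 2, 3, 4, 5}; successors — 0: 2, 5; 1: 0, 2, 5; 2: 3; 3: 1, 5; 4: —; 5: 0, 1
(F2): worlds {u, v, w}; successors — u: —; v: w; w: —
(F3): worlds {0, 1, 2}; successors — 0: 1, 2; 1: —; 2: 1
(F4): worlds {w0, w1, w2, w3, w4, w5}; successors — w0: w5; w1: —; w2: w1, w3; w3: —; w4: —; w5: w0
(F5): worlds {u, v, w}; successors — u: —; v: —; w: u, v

This is the axiom for a generalized confluence (Geach) condition; its first-order frame correspondent is ∀x ∀z (xR²z → ∃w (xRw ∧ zRw)).
(F1): fails — 1R²2 but no w with 1Rw and 2Rw.
(F2): satisfies the condition.
(F3): fails — 0R²1 but no w with 0Rw and 1Rw.
(F4): satisfies the condition.
(F5): satisfies the condition.
Valid on: (F2), (F4), (F5).

(F2), (F4), (F5)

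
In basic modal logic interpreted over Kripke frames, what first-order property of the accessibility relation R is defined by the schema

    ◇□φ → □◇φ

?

This schema is the .2 axiom.
Its frame correspondent is convergence — ∀x ∀y ∀z (Rxy ∧ Rxz → ∃w (Ryw ∧ Rzw)).

convergence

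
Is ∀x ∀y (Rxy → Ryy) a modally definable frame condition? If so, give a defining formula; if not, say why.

Yes — defined by □(□r → r)

Yes: it is shift-reflexivity, defined by the T□ schema □(□r → r).
Suppose □(□r→r) is valid. Take Rxy and set V(r)={w : Ryw}. Then at y, □r holds; since □(□r→r) at x, □r→r at y, so r at y, i.e. Ryy.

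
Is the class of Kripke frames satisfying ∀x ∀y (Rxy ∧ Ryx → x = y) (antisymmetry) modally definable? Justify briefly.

If a class were modally definable it would be closed under surjective bounded morphisms (Goldblatt–Thomason).
The 8-cycle (worlds s,t,u,v,w,x,y,z with s→t→u→v→w→x→y→z→s) is antisymmetric. Sending even-indexed worlds to s and odd-indexed worlds to t is a surjective bounded morphism onto the two-world frame with s↔t, which is not antisymmetric.
So the class is not modally definable.

Not definable by any modal formula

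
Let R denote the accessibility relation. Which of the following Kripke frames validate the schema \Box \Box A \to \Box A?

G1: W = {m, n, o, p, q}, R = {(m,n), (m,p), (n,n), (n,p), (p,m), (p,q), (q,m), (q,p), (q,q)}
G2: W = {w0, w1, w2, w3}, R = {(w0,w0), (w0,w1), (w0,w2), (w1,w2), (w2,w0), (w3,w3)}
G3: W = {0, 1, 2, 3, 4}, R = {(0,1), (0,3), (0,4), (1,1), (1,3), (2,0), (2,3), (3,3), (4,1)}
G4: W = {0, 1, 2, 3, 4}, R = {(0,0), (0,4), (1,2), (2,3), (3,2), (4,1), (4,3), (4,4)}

G1

This is the axiom for density; its first-order frame correspondent is \forall x \forall y (Rxy \to \exists z (Rxz \wedge Rzy)).
G1: holds.
G2: fails — Rw1w2 but no z with Rw1z and Rzw2.
G3: fails — R04 but no z with R0z and Rz4.
G4: fails — R32 but no z with R3z and Rz2.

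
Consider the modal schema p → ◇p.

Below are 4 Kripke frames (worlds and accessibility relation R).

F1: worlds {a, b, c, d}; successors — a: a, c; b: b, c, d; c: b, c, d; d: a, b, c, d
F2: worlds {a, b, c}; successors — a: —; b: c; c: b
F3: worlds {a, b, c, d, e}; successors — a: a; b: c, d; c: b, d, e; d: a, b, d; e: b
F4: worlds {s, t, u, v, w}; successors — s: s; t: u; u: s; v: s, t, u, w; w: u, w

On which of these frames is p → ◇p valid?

The schema corresponds to reflexivity: ∀x Rxx.
F1: satisfies the condition.
F2: fails — world a does not see itself.
F3: fails — world b does not see itself.
F4: fails — world t does not see itself.
Valid on: F1.

F1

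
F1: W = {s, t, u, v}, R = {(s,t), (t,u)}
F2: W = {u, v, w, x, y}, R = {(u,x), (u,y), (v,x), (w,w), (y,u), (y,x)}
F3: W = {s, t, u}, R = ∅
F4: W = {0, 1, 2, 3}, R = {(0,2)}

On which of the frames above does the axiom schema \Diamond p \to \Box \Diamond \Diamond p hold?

F3

This is the axiom for a generalized confluence (Geach) condition; its first-order frame correspondent is \forall x \forall y \forall z ((xRy \wedge xRz) \to \exists w (y = w \wedge z R^2 w)).
F1: fails — sRt, sRt but no w with t=w and tR²w.
F2: fails — uRx, uRx but no t with x=t and xR²t.
F3: holds.
F4: fails — 0R2, 0R2 but no w with 2=w and 2R²w.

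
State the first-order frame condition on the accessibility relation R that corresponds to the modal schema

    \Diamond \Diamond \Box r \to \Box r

\forall x \forall y \forall z ((x R^2 y \wedge xRz) \to \exists w (yRw \wedge z = w))

This is a Sahlqvist (Geach-type) schema ◇^2□^1r → □^1◇^0r.
Minimal-valuation argument: fix x; take any y with xR^2y and any z with xR^1z. Set V(r) to the set of worlds R-reachable from y in exactly 1 step. Then □^1r holds at y, so the antecedent holds at x; validity forces ◇^0r at z, giving a w with zR^0w and yR^1w.
First-order correspondent: \forall x \forall y \forall z ((x R^2 y \wedge xRz) \to \exists w (yRw \wedge z = w)).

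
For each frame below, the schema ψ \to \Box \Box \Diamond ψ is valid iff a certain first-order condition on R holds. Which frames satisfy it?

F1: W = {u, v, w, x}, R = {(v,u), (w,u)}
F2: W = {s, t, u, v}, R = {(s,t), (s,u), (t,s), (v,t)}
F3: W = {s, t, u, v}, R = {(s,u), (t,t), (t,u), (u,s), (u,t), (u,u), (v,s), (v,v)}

F1

Frame correspondent (Sahlqvist): \forall x \forall z (x R^2 z \to \exists w (x = w \wedge zRw)) — i.e. a generalized confluence (Geach) condition.
F1: satisfies the condition.
F2: fails — sR²s but no w with s=w and sRw.
F3: fails — sR²s but no w with s=w and sRw.
Valid on: F1.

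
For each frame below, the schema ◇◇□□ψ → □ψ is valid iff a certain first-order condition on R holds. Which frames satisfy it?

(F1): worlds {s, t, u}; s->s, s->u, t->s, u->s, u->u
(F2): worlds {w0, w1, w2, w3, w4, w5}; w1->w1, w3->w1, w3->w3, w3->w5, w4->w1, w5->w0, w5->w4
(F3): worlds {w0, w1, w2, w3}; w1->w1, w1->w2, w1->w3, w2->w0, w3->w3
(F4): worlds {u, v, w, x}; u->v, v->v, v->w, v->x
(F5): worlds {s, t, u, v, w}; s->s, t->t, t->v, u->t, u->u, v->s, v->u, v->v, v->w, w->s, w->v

This is the axiom for a generalized confluence (Geach) condition; its first-order frame correspondent is ∀x ∀y ∀z ((xR²y ∧ xRz) → ∃w (yR²w ∧ z = w)).
(F1): holds.
(F2): fails — w3R²w0, w3Rw1 but no w with w0R²w and w1=w.
(F3): fails — w1R²w0, w1Rw1 but no w with w0R²w and w1=w.
(F4): fails — uR²w, uRv but no t with wR²t and v=t.
(F5): fails — tR²s, tRt but no w* with sR²w* and t=w*.
Valid on: (F1).

(F1)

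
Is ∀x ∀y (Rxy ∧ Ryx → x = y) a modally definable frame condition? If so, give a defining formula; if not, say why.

No — not modally definable

Any modally definable frame class is closed under surjective bounded morphisms.
The 8-cycle (worlds 0,1,2,3,4,5,6,7 with 0→1→2→3→4→5→6→7→0) is antisymmetric. Sending even-indexed worlds to a and odd-indexed worlds to b is a surjective bounded morphism onto the two-world frame with a↔b, which is not antisymmetric.
Hence antisymmetry is not modally definable.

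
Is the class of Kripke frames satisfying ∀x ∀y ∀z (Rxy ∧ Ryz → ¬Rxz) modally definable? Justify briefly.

Modal frame validity is preserved under surjective bounded morphisms.
The 3-cycle (worlds 0,1,2 with 0→1→2→0) is intransitive. Mapping every world to a single reflexive point • is a surjective bounded morphism; the reflexive point is not intransitive (R••∧R•• but R••).
So no modal formula (or set of formulas) defines exactly the intransitive frames.

Not definable by any modal formula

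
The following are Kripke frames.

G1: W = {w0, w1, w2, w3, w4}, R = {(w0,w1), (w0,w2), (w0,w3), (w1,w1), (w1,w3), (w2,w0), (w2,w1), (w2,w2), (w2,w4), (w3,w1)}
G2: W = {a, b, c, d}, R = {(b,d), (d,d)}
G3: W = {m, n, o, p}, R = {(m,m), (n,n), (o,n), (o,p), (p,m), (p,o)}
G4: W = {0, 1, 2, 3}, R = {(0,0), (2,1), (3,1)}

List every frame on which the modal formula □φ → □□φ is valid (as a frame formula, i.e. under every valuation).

G2, G4

Frame correspondent (Sahlqvist): ∀x ∀y ∀z (Rxy ∧ Ryz → Rxz) — i.e. transitivity.
G1: fails — Rw3w1 and Rw1w3 but not Rw3w3.
G2: ✓.
G3: fails — Rop and Rpm but not Rom.
G4: ✓.
Valid on: G2, G4.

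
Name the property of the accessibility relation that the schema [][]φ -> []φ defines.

Density

Suppose □□φ→□φ is valid. Take Rxy and set V(φ)={w : xR²w}. Then □□φ at x, so □φ at x, so φ at y, i.e. ∃z(Rxz∧Rzy).
Conversely, any frame satisfying forall x forall y (Rxy -> exists z (Rxz & Rzy)) validates the schema.
Frame condition: forall x forall y (Rxy -> exists z (Rxz & Rzy)).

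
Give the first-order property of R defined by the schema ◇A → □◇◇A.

∀x ∀y ∀z ((xRy ∧ xRz) → ∃w (y = w ∧ zR²w))

This is a Sahlqvist (Geach-type) schema ◇^1□^0A → □^1◇^2A.
First-order correspondent: ∀x ∀y ∀z ((xRy ∧ xRz) → ∃w (y = w ∧ zR²w)).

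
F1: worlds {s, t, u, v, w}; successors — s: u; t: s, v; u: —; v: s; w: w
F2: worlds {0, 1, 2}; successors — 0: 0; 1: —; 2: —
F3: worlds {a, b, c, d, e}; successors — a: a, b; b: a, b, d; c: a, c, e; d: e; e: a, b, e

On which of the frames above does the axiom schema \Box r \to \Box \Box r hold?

This is the axiom for transitivity; its first-order frame correspondent is \forall x \forall y \forall z (Rxy \wedge Ryz \to Rxz).
F1: fails — Rvs and Rsu but not Rvu.
F2: ✓.
F3: fails — Reb and Rbd but not Red.
Valid on: F2.

F2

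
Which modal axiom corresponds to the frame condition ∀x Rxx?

This is reflexivity; the standard corresponding axiom is T: □r → r.
Suppose □r→r is valid. At any x set V(r)={w : Rxw}. Then □r holds at x, so r holds at x, i.e. Rxx.

□r → r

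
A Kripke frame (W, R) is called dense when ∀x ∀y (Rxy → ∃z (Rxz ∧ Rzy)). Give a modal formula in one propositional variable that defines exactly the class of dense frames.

□□p → □p

This is density; the standard corresponding axiom is C4: □□p → □p.
Suppose □□p→□p is valid. Take Rxy and set V(p)={w : xR²w}. Then □□p at x, so □p at x, so p at y, i.e. ∃z(Rxz∧Rzy).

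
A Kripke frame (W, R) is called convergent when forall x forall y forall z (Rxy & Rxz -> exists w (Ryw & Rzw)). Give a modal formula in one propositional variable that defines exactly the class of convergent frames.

◇□r → □◇r

A defining formula is ◇□r → □◇r (the .2 axiom).
Suppose ◇□r→□◇r is valid. Take Rxy, Rxz and set V(r)={w : Ryw}. Then □r at y so ◇□r at x, so □◇r at x, so ◇r at z, giving w with Rzw and Ryw.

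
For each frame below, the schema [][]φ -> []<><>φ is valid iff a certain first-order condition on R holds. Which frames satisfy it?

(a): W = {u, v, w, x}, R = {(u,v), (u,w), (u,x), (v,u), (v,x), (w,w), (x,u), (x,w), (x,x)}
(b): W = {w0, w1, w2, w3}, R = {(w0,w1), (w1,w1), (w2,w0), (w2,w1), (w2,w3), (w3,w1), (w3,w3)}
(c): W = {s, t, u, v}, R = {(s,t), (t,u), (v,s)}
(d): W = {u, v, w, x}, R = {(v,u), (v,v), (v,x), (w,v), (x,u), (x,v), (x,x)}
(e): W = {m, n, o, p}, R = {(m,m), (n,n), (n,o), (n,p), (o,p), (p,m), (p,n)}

(a), (b), (e)

The schema corresponds to a generalized confluence (Geach) condition: forall x forall z (xRz -> exists w (x R^2 w & z R^2 w)).
(a): condition met.
(b): condition met.
(c): fails — sRt but no w with sR²w and tR²w.
(d): fails — vRu but no t with vR²t and uR²t.
(e): condition met.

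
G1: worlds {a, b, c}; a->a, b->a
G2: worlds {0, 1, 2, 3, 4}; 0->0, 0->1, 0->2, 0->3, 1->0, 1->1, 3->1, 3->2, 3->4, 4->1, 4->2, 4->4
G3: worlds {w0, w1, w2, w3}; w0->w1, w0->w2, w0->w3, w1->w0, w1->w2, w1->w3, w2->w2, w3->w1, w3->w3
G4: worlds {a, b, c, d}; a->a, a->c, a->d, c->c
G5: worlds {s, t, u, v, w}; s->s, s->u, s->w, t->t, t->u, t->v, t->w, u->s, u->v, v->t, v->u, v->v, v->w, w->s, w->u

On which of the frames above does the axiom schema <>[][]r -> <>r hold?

The schema corresponds to a generalized confluence (Geach) condition: forall x forall y (xRy -> exists w (y R^2 w & xRw)).
G1: ✓.
G2: fails — 0R2 but no w with 2R²w and 0Rw.
G3: ✓.
G4: fails — aRd but no w with dR²w and aRw.
G5: ✓.

G1, G3, G5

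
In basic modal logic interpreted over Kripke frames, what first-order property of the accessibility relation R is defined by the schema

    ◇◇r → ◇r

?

transitivity: ∀x ∀y ∀z (Rxy ∧ Ryz → Rxz)

Equivalently (dual form): □r → □□r.
Suppose □r→□□r is valid. Take Rxy, Ryz and set V(r)={w : Rxw}. Then □r at x, so □□r at x, so □r at y, so r at z, i.e. Rxz.
The converse is a direct semantic check.
Frame condition: ∀x ∀y ∀z (Rxy ∧ Ryz → Rxz).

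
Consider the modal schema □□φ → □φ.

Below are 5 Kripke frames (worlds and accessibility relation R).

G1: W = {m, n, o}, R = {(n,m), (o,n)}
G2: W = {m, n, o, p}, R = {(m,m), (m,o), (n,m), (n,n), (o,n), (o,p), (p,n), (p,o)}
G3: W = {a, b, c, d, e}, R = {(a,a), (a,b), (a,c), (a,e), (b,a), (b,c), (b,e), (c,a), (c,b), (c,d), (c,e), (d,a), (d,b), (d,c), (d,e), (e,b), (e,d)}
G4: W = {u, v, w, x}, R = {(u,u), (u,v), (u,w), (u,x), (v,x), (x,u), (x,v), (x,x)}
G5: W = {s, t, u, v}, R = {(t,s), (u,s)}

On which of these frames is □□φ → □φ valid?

Frame correspondent (Sahlqvist): ∀x ∀y (Rxy → ∃z (Rxz ∧ Rzy)) — i.e. density.
G1: fails — Rnm but no z with Rnz and Rzm.
G2: fails — Rop but no z with Roz and Rzp.
G3: fails — Red but no z with Rez and Rzd.
G4: holds.
G5: fails — Rus but no z with Ruz and Rzs.
Valid on: G4.

G4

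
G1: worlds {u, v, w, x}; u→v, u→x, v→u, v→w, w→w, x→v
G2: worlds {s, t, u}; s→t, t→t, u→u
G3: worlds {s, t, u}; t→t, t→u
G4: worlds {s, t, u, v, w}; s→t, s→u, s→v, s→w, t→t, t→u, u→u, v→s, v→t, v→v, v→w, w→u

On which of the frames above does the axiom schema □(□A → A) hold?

G2

Frame correspondent (Sahlqvist): ∀x ∀y (Rxy → Ryy) — i.e. shift-reflexivity.
G1: fails — Ruv but not Rvv.
G2: ✓.
G3: fails — Rtu but not Ruu.
G4: fails — Rvw but not Rww.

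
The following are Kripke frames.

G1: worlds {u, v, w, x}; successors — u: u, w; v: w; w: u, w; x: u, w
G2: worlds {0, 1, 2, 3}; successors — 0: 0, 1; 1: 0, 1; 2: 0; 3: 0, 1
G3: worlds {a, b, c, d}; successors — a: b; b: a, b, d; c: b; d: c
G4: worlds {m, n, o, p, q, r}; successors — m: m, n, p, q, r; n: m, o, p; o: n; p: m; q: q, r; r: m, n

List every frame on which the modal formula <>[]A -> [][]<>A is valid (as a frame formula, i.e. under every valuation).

G1, G2

Frame correspondent (Sahlqvist): forall x forall y forall z ((xRy & x R^2 z) -> exists w (yRw & zRw)) — i.e. a generalized confluence (Geach) condition.
G1: holds.
G2: holds.
G3: fails — aRb, aR²d but no w with bRw and dRw.
G4: fails — mRn, mR²o but no w with nRw and oRw.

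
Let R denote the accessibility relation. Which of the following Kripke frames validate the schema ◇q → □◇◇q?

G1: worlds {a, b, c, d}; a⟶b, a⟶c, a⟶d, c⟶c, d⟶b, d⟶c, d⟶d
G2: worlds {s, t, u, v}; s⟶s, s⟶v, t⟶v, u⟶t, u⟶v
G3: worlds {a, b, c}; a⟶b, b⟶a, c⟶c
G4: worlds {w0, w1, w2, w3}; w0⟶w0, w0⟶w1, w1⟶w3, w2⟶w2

G3

This is the axiom for a generalized confluence (Geach) condition; its first-order frame correspondent is ∀x ∀y ∀z ((xRy ∧ xRz) → ∃w (y = w ∧ zR²w)).
G1: fails — aRb, aRb but no w with b=w and bR²w.
G2: fails — sRs, sRv but no w with s=w and vR²w.
G3: satisfies the condition.
G4: fails — w0Rw0, w0Rw1 but no w with w0=w and w1R²w.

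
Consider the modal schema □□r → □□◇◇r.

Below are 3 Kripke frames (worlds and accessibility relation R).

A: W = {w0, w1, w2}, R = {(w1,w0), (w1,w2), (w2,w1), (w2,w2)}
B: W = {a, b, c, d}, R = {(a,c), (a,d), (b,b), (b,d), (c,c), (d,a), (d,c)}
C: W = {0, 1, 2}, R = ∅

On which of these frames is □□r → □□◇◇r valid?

This is the axiom for a generalized confluence (Geach) condition; its first-order frame correspondent is ∀x ∀z (xR²z → ∃w (xR²w ∧ zR²w)).
A: fails — w2R²w0 but no w with w2R²w and w0R²w.
B: holds.
C: holds.

B, C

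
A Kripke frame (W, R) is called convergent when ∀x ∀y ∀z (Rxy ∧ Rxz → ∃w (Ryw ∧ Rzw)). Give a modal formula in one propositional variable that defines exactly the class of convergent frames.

The condition is convergence. The .2 schema ◇□ψ → □◇ψ defines it.

◇□ψ → □◇ψ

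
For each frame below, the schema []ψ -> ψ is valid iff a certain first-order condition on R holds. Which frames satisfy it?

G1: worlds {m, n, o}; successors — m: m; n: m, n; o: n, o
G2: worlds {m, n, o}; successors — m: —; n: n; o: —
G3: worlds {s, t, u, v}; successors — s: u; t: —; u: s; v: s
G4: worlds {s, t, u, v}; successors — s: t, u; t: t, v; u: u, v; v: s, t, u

G1

This is the axiom for reflexivity; its first-order frame correspondent is forall x Rxx.
G1: holds.
G2: fails — world m does not see itself.
G3: fails — world s does not see itself.
G4: fails — world s does not see itself.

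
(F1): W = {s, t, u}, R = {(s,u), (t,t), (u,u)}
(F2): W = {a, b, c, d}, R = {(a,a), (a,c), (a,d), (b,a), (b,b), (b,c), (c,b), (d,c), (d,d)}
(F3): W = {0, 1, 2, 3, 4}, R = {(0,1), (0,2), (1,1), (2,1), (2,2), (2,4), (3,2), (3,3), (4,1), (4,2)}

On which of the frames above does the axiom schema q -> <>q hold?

none

This is the axiom for reflexivity; its first-order frame correspondent is forall x Rxx.
(F1): fails — world s does not see itself.
(F2): fails — world c does not see itself.
(F3): fails — world 0 does not see itself.
Valid on no frame.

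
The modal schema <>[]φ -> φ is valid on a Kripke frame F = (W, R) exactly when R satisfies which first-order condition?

symmetry: forall x forall y (Rxy -> Ryx)

This is a form of the B axiom.
Its frame correspondent is symmetry — forall x forall y (Rxy -> Ryx).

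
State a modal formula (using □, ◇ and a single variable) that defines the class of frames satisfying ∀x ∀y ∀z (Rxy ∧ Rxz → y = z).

A defining formula is ◇r → □r (the CD axiom).
Suppose ◇r→□r is valid. Take Rxy, Rxz and set V(r)={y}. Then ◇r at x, so □r at x, so r at z, i.e. z=y.

◇r → □r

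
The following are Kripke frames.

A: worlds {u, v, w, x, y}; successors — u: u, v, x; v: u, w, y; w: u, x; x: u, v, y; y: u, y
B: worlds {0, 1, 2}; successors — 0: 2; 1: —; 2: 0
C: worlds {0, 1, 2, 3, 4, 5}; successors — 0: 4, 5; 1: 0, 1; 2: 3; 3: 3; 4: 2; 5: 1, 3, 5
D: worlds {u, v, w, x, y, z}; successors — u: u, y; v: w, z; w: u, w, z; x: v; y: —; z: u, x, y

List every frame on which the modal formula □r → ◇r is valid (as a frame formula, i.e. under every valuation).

The schema corresponds to seriality: ∀x ∃y Rxy.
A: holds.
B: fails — world 1 has no successor.
C: holds.
D: fails — world y has no successor.
Valid on: A, C.

A, C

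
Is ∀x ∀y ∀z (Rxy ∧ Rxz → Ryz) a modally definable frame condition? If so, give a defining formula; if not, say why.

Definable; ◇r → □◇r defines it

The condition is the Euclidean property. A defining modal formula is ◇r → □◇r.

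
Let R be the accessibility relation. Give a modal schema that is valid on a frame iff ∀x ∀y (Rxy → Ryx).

r → □◇r

The condition is symmetry. The B schema r → □◇r defines it.
Suppose r→□◇r is valid. Take Rxy and set V(r)={x}. Then r at x, so □◇r at x, so ◇r at y, so some z with Ryz has r; z=x, i.e. Ryx.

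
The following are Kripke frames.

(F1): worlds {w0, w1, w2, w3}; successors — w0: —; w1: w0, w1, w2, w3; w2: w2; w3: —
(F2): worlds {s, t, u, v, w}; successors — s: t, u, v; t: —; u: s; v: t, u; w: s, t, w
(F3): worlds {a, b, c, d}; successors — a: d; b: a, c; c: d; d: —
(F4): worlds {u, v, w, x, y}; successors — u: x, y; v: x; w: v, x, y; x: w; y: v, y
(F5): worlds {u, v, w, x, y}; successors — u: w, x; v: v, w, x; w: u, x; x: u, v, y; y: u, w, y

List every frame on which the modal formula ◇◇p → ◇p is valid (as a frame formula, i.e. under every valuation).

(F1)

This is the axiom for transitivity; its first-order frame correspondent is ∀x ∀y ∀z (Rxy ∧ Ryz → Rxz).
(F1): satisfies the condition.
(F2): fails — Rus and Rsv but not Ruv.
(F3): fails — Rba and Rad but not Rbd.
(F4): fails — Rxw and Rwx but not Rxx.
(F5): fails — Ruw and Rwu but not Ruu.
Valid on: (F1).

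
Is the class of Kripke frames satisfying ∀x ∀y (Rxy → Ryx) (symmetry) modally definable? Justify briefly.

Definable; q → □◇q defines it

The condition is symmetry. A defining modal formula is q → □◇q.
Suppose q→□◇q is valid. Take Rxy and set V(q)={x}. Then q at x, so □◇q at x, so ◇q at y, so some z with Ryz has q; z=x, i.e. Ryx.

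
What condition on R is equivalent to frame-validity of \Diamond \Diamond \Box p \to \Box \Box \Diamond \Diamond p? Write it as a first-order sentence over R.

\forall x \forall y \forall z ((x R^2 y \wedge x R^2 z) \to \exists w (yRw \wedge z R^2 w))

This is a Sahlqvist (Geach-type) schema ◇^2□^1p → □^2◇^2p.
Minimal-valuation argument: fix x; take any y with xR^2y and any z with xR^2z. Set V(p) to the set of worlds R-reachable from y in exactly 1 step. Then □^1p holds at y, so the antecedent holds at x; validity forces ◇^2p at z, giving a w with zR^2w and yR^1w.
First-order correspondent: \forall x \forall y \forall z ((x R^2 y \wedge x R^2 z) \to \exists w (yRw \wedge z R^2 w)).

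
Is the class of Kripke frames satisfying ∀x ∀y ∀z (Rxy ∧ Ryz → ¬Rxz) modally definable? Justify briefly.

If a class were modally definable it would be closed under surjective bounded morphisms (Goldblatt–Thomason).
The 3-cycle (worlds s,t,u with s→t→u→s) is intransitive. Mapping every world to a single reflexive point • is a surjective bounded morphism; the reflexive point is not intransitive (R••∧R•• but R••).
Hence intransitivity is not modally definable.

No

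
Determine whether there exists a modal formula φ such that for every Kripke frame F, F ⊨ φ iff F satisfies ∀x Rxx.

Yes: it is reflexivity, defined by the T schema □q → q.

Yes, by □q → q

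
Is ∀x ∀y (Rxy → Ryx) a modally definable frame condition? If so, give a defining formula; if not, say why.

Yes — defined by r → □◇r

Yes: it is symmetry, defined by the B schema r → □◇r.
Suppose r→□◇r is valid. Take Rxy and set V(r)={x}. Then r at x, so □◇r at x, so ◇r at y, so some z with Ryz has r; z=x, i.e. Ryx.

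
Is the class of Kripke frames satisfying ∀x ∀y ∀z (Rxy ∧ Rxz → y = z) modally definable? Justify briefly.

Yes — defined by ◇q → □q

Yes: it is partial functionality, defined by the CD schema ◇q → □q.
Suppose ◇q→□q is valid. Take Rxy, Rxz and set V(q)={y}. Then ◇q at x, so □q at x, so q at z, i.e. z=y.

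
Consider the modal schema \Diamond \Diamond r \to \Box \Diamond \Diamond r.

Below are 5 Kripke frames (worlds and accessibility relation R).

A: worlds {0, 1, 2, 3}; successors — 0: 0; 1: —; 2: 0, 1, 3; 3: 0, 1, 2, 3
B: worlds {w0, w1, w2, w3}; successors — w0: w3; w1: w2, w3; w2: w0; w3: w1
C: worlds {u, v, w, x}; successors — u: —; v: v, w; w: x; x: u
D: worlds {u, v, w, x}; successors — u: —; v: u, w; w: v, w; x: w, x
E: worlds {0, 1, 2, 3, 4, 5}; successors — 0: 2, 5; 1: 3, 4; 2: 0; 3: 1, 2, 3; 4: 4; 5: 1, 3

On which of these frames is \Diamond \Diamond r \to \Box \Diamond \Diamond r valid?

none

Frame correspondent (Sahlqvist): \forall x \forall y \forall z ((x R^2 y \wedge xRz) \to \exists w (y = w \wedge z R^2 w)) — i.e. a generalized confluence (Geach) condition.
A: fails — 2R²0, 2R1 but no w with 0=w and 1R²w.
B: fails — w0R²w1, w0Rw3 but no w with w1=w and w3R²w.
C: fails — vR²v, vRw but no t with v=t and wR²t.
D: fails — vR²v, vRu but no t with v=t and uR²t.
E: fails — 0R²0, 0R2 but no w with 0=w and 2R²w.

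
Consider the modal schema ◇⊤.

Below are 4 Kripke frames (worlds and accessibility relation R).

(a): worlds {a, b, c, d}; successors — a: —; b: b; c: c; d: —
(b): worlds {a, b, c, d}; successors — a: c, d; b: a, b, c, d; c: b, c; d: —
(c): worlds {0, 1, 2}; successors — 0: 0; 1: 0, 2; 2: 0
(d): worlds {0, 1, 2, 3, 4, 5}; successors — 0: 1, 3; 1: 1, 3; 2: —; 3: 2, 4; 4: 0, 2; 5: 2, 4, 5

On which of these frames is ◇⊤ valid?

(c)

This is the axiom for seriality; its first-order frame correspondent is ∀x ∃y Rxy.
(a): fails — world a has no successor.
(b): fails — world d has no successor.
(c): holds.
(d): fails — world 2 has no successor.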